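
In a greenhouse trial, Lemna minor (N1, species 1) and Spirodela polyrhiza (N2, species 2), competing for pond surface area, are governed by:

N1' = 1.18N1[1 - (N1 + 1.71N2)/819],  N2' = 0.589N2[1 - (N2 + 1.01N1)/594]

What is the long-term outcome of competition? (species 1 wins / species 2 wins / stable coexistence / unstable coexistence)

unstable coexistence (outcome depends on initial conditions)

Compare the nullcline intercepts: K1/α12 = 819/1.71 = 479 < K2 = 594; K2/α21 = 594/1.01 = 588 < K1 = 819.
Since both are reversed, neither can invade when rare; the interior point is a saddle.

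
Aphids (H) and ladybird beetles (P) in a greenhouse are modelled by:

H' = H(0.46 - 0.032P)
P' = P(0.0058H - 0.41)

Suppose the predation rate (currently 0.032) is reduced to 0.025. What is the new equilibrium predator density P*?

At the interior fixed point, setting dH/dt = 0 with H > 0 fixes P* = (prey growth rate)/(HP coefficient) — independent of the other coefficients.
With the change, P* = 0.46/0.025 = 18.4; it rises from 14.4.

P* ≈ 18.4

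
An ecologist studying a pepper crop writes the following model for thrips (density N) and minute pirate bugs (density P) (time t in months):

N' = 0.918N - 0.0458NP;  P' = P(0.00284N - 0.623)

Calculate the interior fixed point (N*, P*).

Set dP/dt = 0 with P > 0: 0.00284N - 0.623 = 0, so N* = 0.623/0.00284 = 219.
Set dN/dt = 0 with N > 0: 0.918 - 0.0458P = 0, so P* = 0.918/0.0458 = 20.

N* ≈ 219, P* ≈ 20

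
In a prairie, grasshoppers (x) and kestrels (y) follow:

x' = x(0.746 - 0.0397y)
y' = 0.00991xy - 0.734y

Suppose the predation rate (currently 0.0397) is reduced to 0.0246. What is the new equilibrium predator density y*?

At the interior fixed point, setting dx/dt = 0 with x > 0 fixes y* = (prey growth rate)/(xy coefficient) — independent of the other coefficients.
With the change, y* = 0.746/0.0246 = 30.3; it rises from 18.8.

y* ≈ 30.3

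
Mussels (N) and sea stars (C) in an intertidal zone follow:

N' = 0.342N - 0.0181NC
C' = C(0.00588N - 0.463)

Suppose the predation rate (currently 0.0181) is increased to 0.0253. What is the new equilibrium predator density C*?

At the interior fixed point, setting dN/dt = 0 with N > 0 fixes C* = (prey growth rate)/(NC coefficient) — independent of the other coefficients.
With the change, C* = 0.342/0.0253 = 13.5; it falls from 18.9.

C* ≈ 13.5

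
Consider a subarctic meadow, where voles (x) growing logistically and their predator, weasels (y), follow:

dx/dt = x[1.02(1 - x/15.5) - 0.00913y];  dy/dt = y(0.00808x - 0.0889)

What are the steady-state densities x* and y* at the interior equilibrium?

From dy/dt = 0 with y > 0: 0.00808x* = 0.0889, so x* = 11.
Substitute into dx/dt = 0: 1.02(1 - 11/15.5) = 0.00913y*.
The bracket is 0.29, giving y* = 0.296/0.00913 = 32.4.

x* ≈ 11, y* ≈ 32.4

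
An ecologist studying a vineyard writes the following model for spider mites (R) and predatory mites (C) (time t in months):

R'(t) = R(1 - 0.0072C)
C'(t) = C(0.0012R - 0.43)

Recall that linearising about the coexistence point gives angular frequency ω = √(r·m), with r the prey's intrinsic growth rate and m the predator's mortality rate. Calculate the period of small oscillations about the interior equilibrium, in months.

T ≈ 9.58 months

Here r = 1 and m = 0.43, so r·m = 0.43.
ω = √0.43 = 0.656 per month, hence T = 2π/ω ≈ 9.58 months.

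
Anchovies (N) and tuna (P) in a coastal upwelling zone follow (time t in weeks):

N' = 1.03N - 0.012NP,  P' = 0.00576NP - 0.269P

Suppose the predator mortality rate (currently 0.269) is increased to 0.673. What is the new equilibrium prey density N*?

N* ≈ 117

At the interior fixed point, setting dP/dt = 0 with P > 0 fixes N* = (predator death rate)/(NP coefficient) — independent of the other coefficients.
With the change, N* = 0.673/0.00576 = 117; it rises from 46.7.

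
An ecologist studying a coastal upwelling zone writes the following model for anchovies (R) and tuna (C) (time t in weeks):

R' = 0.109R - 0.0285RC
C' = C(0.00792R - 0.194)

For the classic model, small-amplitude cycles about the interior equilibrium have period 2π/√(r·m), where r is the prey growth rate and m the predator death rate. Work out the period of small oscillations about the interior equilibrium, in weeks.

T ≈ 43.2 weeks

Here r = 0.109 and m = 0.194, so r·m = 0.0211.
ω = √0.0211 = 0.145 per week, hence T = 2π/ω ≈ 43.2 weeks.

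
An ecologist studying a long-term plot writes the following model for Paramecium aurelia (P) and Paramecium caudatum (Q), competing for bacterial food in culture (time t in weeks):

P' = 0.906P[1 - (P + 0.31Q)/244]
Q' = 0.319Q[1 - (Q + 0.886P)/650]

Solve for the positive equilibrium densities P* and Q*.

Setting both brackets to zero gives the nullclines P + 0.31Q = 244 and 0.886P + Q = 650.
Substituting Q = 650 - 0.886P into the first: P(1 - 0.31·0.886) = 244 - 0.31·650.
So P* = 42.5/0.725 = 58.6, and then Q* = 650 - 0.886·58.6 = 598.

P* ≈ 58.6, Q* ≈ 598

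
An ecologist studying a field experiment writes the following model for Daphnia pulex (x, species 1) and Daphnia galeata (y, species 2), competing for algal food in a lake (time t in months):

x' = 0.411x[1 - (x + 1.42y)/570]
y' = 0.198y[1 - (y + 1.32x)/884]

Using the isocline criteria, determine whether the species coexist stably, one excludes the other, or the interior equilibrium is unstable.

Compare the nullcline intercepts: K1/α12 = 570/1.42 = 401 < K2 = 884; K2/α21 = 884/1.32 = 670 > K1 = 570.
Since the inequalities point opposite ways, species 2 can invade but species 1 cannot.

species 2 excludes species 1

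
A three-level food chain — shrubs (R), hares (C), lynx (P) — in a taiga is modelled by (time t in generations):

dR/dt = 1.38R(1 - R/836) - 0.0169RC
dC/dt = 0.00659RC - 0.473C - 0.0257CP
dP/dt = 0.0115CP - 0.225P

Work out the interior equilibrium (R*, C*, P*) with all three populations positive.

From dP/dt = 0: 0.0115C* = 0.225, so C* = 19.6.
From dR/dt = 0: 1.38(1 - R*/836) = 0.0169·19.6, giving R* = 836·(1 - 0.24) = 636.
From dC/dt = 0: 0.00659·636 - 0.473 = 0.0257P*, so P* = 3.72/0.0257 = 145.

R* ≈ 636, C* ≈ 19.6, P* ≈ 145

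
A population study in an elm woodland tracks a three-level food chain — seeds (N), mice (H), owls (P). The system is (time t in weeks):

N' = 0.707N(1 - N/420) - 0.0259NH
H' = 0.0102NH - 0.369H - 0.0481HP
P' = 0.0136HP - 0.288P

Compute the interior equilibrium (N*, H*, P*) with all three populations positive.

N* ≈ 94.2, H* ≈ 21.2, P* ≈ 12.3

From dP/dt = 0: 0.0136H* = 0.288, so H* = 21.2.
From dN/dt = 0: 0.707(1 - N*/420) = 0.0259·21.2, giving N* = 420·(1 - 0.776) = 94.2.
From dH/dt = 0: 0.0102·94.2 - 0.369 = 0.0481P*, so P* = 0.592/0.0481 = 12.3.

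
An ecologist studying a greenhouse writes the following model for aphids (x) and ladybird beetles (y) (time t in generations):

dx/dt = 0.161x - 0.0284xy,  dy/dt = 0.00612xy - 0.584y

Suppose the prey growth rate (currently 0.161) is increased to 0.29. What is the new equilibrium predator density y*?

At the interior fixed point, setting dx/dt = 0 with x > 0 fixes y* = (prey growth rate)/(xy coefficient) — independent of the other coefficients.
With the change, y* = 0.29/0.0284 = 10.2; it rises from 5.67.

y* ≈ 10.2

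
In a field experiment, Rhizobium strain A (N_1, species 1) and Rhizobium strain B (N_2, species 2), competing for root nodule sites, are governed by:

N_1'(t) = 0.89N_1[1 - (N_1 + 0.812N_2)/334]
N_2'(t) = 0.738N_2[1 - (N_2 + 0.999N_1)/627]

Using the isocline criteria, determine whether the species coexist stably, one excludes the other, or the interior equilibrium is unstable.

species 2 excludes species 1

Compare the nullcline intercepts: K1/α12 = 334/0.812 = 411 < K2 = 627; K2/α21 = 627/0.999 = 628 > K1 = 334.
Since the inequalities point opposite ways, species 2 can invade but species 1 cannot.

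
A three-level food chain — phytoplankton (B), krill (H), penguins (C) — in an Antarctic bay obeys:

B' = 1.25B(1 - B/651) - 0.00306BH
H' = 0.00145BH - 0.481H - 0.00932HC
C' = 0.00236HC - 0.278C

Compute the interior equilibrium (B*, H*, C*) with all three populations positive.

From dC/dt = 0: 0.00236H* = 0.278, so H* = 118.
From dB/dt = 0: 1.25(1 - B*/651) = 0.00306·118, giving B* = 651·(1 - 0.288) = 463.
From dH/dt = 0: 0.00145·463 - 0.481 = 0.00932C*, so C* = 0.191/0.00932 = 20.5.

B* ≈ 463, H* ≈ 118, C* ≈ 20.5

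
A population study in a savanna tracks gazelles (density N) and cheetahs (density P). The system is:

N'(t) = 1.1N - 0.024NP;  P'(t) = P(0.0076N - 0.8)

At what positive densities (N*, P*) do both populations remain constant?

Set dP/dt = 0 with P > 0: 0.0076N - 0.8 = 0, so N* = 0.8/0.0076 = 105.
Set dN/dt = 0 with N > 0: 1.1 - 0.024P = 0, so P* = 1.1/0.024 = 45.8.

N* ≈ 105, P* ≈ 45.8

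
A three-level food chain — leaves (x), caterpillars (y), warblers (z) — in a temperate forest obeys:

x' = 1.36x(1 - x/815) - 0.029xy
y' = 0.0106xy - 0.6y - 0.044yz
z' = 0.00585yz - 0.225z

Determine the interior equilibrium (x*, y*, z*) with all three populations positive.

From dz/dt = 0: 0.00585y* = 0.225, so y* = 38.5.
From dx/dt = 0: 1.36(1 - x*/815) = 0.029·38.5, giving x* = 815·(1 - 0.82) = 147.
From dy/dt = 0: 0.0106·147 - 0.6 = 0.044z*, so z* = 0.954/0.044 = 21.7.

x* ≈ 147, y* ≈ 38.5, z* ≈ 21.7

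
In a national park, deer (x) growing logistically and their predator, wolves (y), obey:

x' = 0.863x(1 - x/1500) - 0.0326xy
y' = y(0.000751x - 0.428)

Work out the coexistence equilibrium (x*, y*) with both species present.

x* ≈ 570, y* ≈ 16.4

From dy/dt = 0 with y > 0: 0.000751x* = 0.428, so x* = 570.
Substitute into dx/dt = 0: 0.863(1 - 570/1500) = 0.0326y*.
The bracket is 0.62, giving y* = 0.535/0.0326 = 16.4.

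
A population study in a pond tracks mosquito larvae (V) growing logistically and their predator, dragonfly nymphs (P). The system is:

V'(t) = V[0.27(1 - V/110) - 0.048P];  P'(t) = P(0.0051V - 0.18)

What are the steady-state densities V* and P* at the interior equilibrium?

From dP/dt = 0 with P > 0: 0.0051V* = 0.18, so V* = 35.3.
Substitute into dV/dt = 0: 0.27(1 - 35.3/110) = 0.048P*.
The bracket is 0.679, giving P* = 0.183/0.048 = 3.82.

V* ≈ 35.3, P* ≈ 3.82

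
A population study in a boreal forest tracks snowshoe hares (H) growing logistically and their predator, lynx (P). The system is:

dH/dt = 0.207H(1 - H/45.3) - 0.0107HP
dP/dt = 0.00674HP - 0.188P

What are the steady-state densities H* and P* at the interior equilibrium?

H* ≈ 27.9, P* ≈ 7.43

From dP/dt = 0 with P > 0: 0.00674H* = 0.188, so H* = 27.9.
Substitute into dH/dt = 0: 0.207(1 - 27.9/45.3) = 0.0107P*.
The bracket is 0.384, giving P* = 0.0795/0.0107 = 7.43.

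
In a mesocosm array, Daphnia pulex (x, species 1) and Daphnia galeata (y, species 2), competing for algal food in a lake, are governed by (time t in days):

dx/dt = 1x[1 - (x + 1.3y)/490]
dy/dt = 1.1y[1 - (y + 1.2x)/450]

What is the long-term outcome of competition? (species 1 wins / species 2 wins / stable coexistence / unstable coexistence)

Compare the nullcline intercepts: K1/α12 = 490/1.3 = 377 < K2 = 450; K2/α21 = 450/1.2 = 375 < K1 = 490.
Since both are reversed, neither can invade when rare; the interior point is a saddle.

unstable coexistence (outcome depends on initial conditions)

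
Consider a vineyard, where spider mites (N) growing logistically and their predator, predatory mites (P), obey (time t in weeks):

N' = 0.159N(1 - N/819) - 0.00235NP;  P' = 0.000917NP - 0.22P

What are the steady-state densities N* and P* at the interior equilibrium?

From dP/dt = 0 with P > 0: 0.000917N* = 0.22, so N* = 240.
Substitute into dN/dt = 0: 0.159(1 - 240/819) = 0.00235P*.
The bracket is 0.707, giving P* = 0.112/0.00235 = 47.8.

N* ≈ 240, P* ≈ 47.8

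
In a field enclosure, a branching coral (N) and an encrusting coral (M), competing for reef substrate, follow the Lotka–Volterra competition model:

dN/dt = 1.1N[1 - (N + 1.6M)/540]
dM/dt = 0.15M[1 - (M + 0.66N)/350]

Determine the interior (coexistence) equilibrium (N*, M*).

Setting both brackets to zero gives the nullclines N + 1.6M = 540 and 0.66N + M = 350.
Substituting M = 350 - 0.66N into the first: N(1 - 1.6·0.66) = 540 - 1.6·350.
So N* = -20/-0.056 = 357, and then M* = 350 - 0.66·357 = 114.

N* ≈ 357, M* ≈ 114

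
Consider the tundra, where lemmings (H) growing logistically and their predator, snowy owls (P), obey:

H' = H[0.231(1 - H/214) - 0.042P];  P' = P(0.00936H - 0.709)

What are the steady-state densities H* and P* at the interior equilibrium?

H* ≈ 75.7, P* ≈ 3.55

From dP/dt = 0 with P > 0: 0.00936H* = 0.709, so H* = 75.7.
Substitute into dH/dt = 0: 0.231(1 - 75.7/214) = 0.042P*.
The bracket is 0.646, giving P* = 0.149/0.042 = 3.55.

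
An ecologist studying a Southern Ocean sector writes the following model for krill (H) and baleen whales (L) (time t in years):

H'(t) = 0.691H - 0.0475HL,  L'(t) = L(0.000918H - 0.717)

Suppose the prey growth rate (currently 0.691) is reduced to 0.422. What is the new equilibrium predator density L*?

L* ≈ 8.88

At the interior fixed point, setting dH/dt = 0 with H > 0 fixes L* = (prey growth rate)/(HL coefficient) — independent of the other coefficients.
With the change, L* = 0.422/0.0475 = 8.88; it falls from 14.5.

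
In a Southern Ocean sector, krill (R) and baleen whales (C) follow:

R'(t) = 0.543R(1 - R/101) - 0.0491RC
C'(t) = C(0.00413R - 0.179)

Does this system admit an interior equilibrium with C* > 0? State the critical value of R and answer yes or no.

Threshold R = 43.3; K > 43.3, so yes, the predator persists.

The predator equation gives dC/dt > 0 only when R > 0.179/0.00413 = 43.3.
Without the predator, R → K = 101. Since 101 > 43.3, the predator can invade and persist.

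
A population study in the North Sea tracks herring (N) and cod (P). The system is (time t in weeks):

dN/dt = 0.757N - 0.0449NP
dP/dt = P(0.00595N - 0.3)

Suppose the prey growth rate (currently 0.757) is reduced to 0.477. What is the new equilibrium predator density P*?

P* ≈ 10.6

At the interior fixed point, setting dN/dt = 0 with N > 0 fixes P* = (prey growth rate)/(NP coefficient) — independent of the other coefficients.
With the change, P* = 0.477/0.0449 = 10.6; it falls from 16.9.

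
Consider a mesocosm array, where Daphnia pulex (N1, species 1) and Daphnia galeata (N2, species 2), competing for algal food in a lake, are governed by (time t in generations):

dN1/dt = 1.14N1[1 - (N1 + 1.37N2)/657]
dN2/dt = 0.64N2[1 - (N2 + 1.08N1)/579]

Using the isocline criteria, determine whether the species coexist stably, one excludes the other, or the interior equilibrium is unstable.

Compare the nullcline intercepts: K1/α12 = 657/1.37 = 480 < K2 = 579; K2/α21 = 579/1.08 = 536 < K1 = 657.
Since both are reversed, neither can invade when rare; the interior point is a saddle.

unstable coexistence (outcome depends on initial conditions)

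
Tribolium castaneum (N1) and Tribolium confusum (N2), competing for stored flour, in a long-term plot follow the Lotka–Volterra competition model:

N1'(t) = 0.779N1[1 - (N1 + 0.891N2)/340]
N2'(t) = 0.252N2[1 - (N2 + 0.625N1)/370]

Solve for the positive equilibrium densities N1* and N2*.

Setting both brackets to zero gives the nullclines N1 + 0.891N2 = 340 and 0.625N1 + N2 = 370.
Substituting N2 = 370 - 0.625N1 into the first: N1(1 - 0.891·0.625) = 340 - 0.891·370.
So N1* = 10.3/0.443 = 23.3, and then N2* = 370 - 0.625·23.3 = 355.

N1* ≈ 23.3, N2* ≈ 355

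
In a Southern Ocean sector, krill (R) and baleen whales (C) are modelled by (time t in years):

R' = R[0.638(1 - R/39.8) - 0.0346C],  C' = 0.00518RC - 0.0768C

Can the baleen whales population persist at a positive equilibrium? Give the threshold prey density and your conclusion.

The predator equation gives dC/dt > 0 only when R > 0.0768/0.00518 = 14.8.
Without the predator, R → K = 39.8. Since 39.8 > 14.8, the predator can invade and persist.

Threshold R = 14.8; K > 14.8, so yes, the predator persists.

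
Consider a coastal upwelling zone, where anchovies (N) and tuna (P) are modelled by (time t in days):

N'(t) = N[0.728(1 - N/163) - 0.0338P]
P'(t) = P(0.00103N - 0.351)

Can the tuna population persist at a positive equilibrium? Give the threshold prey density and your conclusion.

Threshold N = 341; K < 341, so no, the predator goes extinct.

The predator equation gives dP/dt > 0 only when N > 0.351/0.00103 = 341.
Without the predator, N → K = 163. Since 163 < 341, the predator cannot invade.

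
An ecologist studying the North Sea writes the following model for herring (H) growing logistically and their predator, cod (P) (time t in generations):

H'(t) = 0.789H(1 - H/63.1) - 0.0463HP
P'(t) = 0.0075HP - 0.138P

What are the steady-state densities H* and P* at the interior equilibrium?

H* ≈ 18.4, P* ≈ 12.1

From dP/dt = 0 with P > 0: 0.0075H* = 0.138, so H* = 18.4.
Substitute into dH/dt = 0: 0.789(1 - 18.4/63.1) = 0.0463P*.
The bracket is 0.708, giving P* = 0.559/0.0463 = 12.1.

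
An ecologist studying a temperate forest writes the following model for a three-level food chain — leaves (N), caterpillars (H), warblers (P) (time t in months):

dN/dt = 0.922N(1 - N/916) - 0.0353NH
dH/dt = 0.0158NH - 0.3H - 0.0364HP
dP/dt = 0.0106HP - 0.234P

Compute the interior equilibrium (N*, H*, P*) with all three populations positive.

N* ≈ 142, H* ≈ 22.1, P* ≈ 53.3

From dP/dt = 0: 0.0106H* = 0.234, so H* = 22.1.
From dN/dt = 0: 0.922(1 - N*/916) = 0.0353·22.1, giving N* = 916·(1 - 0.845) = 142.
From dH/dt = 0: 0.0158·142 - 0.3 = 0.0364P*, so P* = 1.94/0.0364 = 53.3.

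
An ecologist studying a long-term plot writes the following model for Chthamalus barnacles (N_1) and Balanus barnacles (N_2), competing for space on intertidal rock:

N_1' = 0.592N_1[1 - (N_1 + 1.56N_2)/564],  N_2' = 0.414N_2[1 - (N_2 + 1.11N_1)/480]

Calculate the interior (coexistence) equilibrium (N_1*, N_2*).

Setting both brackets to zero gives the nullclines N_1 + 1.56N_2 = 564 and 1.11N_1 + N_2 = 480.
Substituting N_2 = 480 - 1.11N_1 into the first: N_1(1 - 1.56·1.11) = 564 - 1.56·480.
So N_1* = -185/-0.732 = 253, and then N_2* = 480 - 1.11·253 = 200.

N_1* ≈ 253, N_2* ≈ 200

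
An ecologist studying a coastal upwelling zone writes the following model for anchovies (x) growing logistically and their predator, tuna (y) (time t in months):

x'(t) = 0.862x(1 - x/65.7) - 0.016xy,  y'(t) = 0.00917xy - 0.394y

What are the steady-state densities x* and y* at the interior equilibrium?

x* ≈ 43, y* ≈ 18.6

From dy/dt = 0 with y > 0: 0.00917x* = 0.394, so x* = 43.
Substitute into dx/dt = 0: 0.862(1 - 43/65.7) = 0.016y*.
The bracket is 0.346, giving y* = 0.298/0.016 = 18.6.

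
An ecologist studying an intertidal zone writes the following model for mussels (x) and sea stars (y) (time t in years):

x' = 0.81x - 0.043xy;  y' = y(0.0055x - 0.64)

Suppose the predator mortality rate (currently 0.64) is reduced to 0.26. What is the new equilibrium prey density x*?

x* ≈ 47.3

At the interior fixed point, setting dy/dt = 0 with y > 0 fixes x* = (predator death rate)/(xy coefficient) — independent of the other coefficients.
With the change, x* = 0.26/0.0055 = 47.3; it falls from 116.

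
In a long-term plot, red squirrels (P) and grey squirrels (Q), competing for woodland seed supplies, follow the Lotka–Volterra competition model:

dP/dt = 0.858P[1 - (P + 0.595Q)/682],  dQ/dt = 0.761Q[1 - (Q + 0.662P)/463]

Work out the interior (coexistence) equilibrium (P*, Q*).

P* ≈ 671, Q* ≈ 19

Setting both brackets to zero gives the nullclines P + 0.595Q = 682 and 0.662P + Q = 463.
Substituting Q = 463 - 0.662P into the first: P(1 - 0.595·0.662) = 682 - 0.595·463.
So P* = 407/0.606 = 671, and then Q* = 463 - 0.662·671 = 19.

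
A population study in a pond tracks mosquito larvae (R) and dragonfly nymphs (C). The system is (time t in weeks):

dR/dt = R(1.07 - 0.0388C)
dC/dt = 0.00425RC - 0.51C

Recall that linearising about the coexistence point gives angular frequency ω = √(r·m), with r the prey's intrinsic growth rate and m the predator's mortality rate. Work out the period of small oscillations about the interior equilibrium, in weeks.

T ≈ 8.51 weeks

Here r = 1.07 and m = 0.51, so r·m = 0.546.
ω = √0.546 = 0.739 per week, hence T = 2π/ω ≈ 8.51 weeks.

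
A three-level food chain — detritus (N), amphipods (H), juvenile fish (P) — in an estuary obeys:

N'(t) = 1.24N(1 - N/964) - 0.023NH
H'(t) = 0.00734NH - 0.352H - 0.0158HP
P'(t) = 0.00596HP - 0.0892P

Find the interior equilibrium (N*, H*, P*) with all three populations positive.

N* ≈ 696, H* ≈ 15, P* ≈ 301

From dP/dt = 0: 0.00596H* = 0.0892, so H* = 15.
From dN/dt = 0: 1.24(1 - N*/964) = 0.023·15, giving N* = 964·(1 - 0.278) = 696.
From dH/dt = 0: 0.00734·696 - 0.352 = 0.0158P*, so P* = 4.76/0.0158 = 301.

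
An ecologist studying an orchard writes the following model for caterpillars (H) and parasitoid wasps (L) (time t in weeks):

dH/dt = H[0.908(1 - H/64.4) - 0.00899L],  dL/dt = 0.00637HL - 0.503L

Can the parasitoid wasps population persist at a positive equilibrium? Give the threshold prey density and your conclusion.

Threshold H = 79; K < 79, so no, the predator goes extinct.

The predator equation gives dL/dt > 0 only when H > 0.503/0.00637 = 79.
Without the predator, H → K = 64.4. Since 64.4 < 79, the predator cannot invade.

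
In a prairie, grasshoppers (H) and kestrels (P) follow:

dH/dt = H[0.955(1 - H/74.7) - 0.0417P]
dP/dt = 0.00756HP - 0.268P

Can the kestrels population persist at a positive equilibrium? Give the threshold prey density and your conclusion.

The predator equation gives dP/dt > 0 only when H > 0.268/0.00756 = 35.4.
Without the predator, H → K = 74.7. Since 74.7 > 35.4, the predator can invade and persist.

Threshold H = 35.4; K > 35.4, so yes, the predator persists.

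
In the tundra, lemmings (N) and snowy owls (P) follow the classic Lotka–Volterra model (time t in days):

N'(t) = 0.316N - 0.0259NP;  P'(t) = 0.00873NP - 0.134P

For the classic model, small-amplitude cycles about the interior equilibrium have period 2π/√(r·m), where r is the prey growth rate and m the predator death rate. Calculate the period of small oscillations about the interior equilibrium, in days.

Here r = 0.316 and m = 0.134, so r·m = 0.0423.
ω = √0.0423 = 0.206 per day, hence T = 2π/ω ≈ 30.5 days.

T ≈ 30.5 days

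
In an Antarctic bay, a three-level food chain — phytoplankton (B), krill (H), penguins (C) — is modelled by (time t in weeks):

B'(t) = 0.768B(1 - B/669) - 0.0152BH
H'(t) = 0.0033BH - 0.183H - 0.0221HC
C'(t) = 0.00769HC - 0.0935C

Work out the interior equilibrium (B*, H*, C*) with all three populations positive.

From dC/dt = 0: 0.00769H* = 0.0935, so H* = 12.2.
From dB/dt = 0: 0.768(1 - B*/669) = 0.0152·12.2, giving B* = 669·(1 - 0.241) = 508.
From dH/dt = 0: 0.0033·508 - 0.183 = 0.0221C*, so C* = 1.49/0.0221 = 67.6.

B* ≈ 508, H* ≈ 12.2, C* ≈ 67.6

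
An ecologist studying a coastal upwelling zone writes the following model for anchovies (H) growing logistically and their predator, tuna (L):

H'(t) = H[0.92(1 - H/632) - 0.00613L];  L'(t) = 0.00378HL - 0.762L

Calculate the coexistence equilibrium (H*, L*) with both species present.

From dL/dt = 0 with L > 0: 0.00378H* = 0.762, so H* = 202.
Substitute into dH/dt = 0: 0.92(1 - 202/632) = 0.00613L*.
The bracket is 0.681, giving L* = 0.627/0.00613 = 102.

H* ≈ 202, L* ≈ 102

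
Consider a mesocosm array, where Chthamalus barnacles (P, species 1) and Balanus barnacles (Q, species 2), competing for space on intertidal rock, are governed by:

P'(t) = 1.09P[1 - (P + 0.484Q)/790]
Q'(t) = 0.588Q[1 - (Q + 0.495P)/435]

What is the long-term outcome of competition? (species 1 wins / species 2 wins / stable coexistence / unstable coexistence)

Compare the nullcline intercepts: K1/α12 = 790/0.484 = 1630 > K2 = 435; K2/α21 = 435/0.495 = 879 > K1 = 790.
Since both inequalities hold, each species can invade when rare, so the interior equilibrium is stable.

stable coexistence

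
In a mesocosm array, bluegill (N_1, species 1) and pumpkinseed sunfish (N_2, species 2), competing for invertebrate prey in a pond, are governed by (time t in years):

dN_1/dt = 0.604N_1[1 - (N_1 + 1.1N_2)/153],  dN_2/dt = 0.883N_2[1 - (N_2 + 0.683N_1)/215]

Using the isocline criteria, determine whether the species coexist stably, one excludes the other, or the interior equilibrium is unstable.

species 2 excludes species 1

Compare the nullcline intercepts: K1/α12 = 153/1.1 = 139 < K2 = 215; K2/α21 = 215/0.683 = 315 > K1 = 153.
Since the inequalities point opposite ways, species 2 can invade but species 1 cannot.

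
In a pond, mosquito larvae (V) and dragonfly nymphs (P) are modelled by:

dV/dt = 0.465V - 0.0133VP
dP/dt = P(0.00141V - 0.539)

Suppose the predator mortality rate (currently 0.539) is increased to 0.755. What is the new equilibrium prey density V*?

V* ≈ 535

At the interior fixed point, setting dP/dt = 0 with P > 0 fixes V* = (predator death rate)/(VP coefficient) — independent of the other coefficients.
With the change, V* = 0.755/0.00141 = 535; it rises from 382.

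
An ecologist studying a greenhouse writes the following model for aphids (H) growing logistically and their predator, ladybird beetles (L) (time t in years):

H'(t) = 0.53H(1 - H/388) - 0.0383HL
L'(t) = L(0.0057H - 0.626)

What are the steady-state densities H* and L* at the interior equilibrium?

H* ≈ 110, L* ≈ 9.92

From dL/dt = 0 with L > 0: 0.0057H* = 0.626, so H* = 110.
Substitute into dH/dt = 0: 0.53(1 - 110/388) = 0.0383L*.
The bracket is 0.717, giving L* = 0.38/0.0383 = 9.92.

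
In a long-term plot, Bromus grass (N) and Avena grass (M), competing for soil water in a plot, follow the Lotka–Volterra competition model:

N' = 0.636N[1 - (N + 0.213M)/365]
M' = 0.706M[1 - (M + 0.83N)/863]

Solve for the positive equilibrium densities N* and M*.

Setting both brackets to zero gives the nullclines N + 0.213M = 365 and 0.83N + M = 863.
Substituting M = 863 - 0.83N into the first: N(1 - 0.213·0.83) = 365 - 0.213·863.
So N* = 181/0.823 = 220, and then M* = 863 - 0.83·220 = 680.

N* ≈ 220, M* ≈ 680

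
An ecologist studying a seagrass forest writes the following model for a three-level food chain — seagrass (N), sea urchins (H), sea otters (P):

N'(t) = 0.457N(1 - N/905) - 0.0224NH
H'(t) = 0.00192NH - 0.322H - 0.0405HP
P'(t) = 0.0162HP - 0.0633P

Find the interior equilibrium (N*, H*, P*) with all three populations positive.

From dP/dt = 0: 0.0162H* = 0.0633, so H* = 3.91.
From dN/dt = 0: 0.457(1 - N*/905) = 0.0224·3.91, giving N* = 905·(1 - 0.192) = 732.
From dH/dt = 0: 0.00192·732 - 0.322 = 0.0405P*, so P* = 1.08/0.0405 = 26.7.

N* ≈ 732, H* ≈ 3.91, P* ≈ 26.7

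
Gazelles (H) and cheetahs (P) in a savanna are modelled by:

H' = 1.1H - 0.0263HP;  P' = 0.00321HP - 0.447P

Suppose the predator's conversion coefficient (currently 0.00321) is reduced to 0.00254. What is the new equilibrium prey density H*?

H* ≈ 176

At the interior fixed point, setting dP/dt = 0 with P > 0 fixes H* = (predator death rate)/(HP coefficient) — independent of the other coefficients.
With the change, H* = 0.447/0.00254 = 176; it rises from 139.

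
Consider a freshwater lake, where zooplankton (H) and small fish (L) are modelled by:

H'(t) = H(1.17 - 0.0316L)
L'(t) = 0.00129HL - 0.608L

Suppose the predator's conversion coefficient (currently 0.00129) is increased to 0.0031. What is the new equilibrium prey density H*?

At the interior fixed point, setting dL/dt = 0 with L > 0 fixes H* = (predator death rate)/(HL coefficient) — independent of the other coefficients.
With the change, H* = 0.608/0.0031 = 196; it falls from 471.

H* ≈ 196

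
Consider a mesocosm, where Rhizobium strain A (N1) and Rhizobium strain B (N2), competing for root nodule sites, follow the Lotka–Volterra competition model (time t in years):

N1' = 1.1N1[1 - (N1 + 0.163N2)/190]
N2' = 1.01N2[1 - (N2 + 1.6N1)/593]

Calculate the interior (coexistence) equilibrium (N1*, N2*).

Setting both brackets to zero gives the nullclines N1 + 0.163N2 = 190 and 1.6N1 + N2 = 593.
Substituting N2 = 593 - 1.6N1 into the first: N1(1 - 0.163·1.6) = 190 - 0.163·593.
So N1* = 93.3/0.739 = 126, and then N2* = 593 - 1.6·126 = 391.

N1* ≈ 126, N2* ≈ 391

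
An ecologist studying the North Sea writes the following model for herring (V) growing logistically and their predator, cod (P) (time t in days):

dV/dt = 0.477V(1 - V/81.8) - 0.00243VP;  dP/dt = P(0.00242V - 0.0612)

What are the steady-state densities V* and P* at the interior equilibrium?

V* ≈ 25.3, P* ≈ 136

From dP/dt = 0 with P > 0: 0.00242V* = 0.0612, so V* = 25.3.
Substitute into dV/dt = 0: 0.477(1 - 25.3/81.8) = 0.00243P*.
The bracket is 0.691, giving P* = 0.33/0.00243 = 136.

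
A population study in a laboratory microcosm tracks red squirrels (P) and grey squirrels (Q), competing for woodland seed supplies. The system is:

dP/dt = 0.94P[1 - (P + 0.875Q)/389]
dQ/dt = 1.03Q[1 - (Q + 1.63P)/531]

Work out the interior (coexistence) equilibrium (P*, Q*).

P* ≈ 177, Q* ≈ 242

Setting both brackets to zero gives the nullclines P + 0.875Q = 389 and 1.63P + Q = 531.
Substituting Q = 531 - 1.63P into the first: P(1 - 0.875·1.63) = 389 - 0.875·531.
So P* = -75.6/-0.426 = 177, and then Q* = 531 - 1.63·177 = 242.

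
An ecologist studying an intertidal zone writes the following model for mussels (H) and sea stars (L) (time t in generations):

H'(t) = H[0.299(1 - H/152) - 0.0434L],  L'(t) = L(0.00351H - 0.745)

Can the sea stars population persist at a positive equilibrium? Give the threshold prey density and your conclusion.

The predator equation gives dL/dt > 0 only when H > 0.745/0.00351 = 212.
Without the predator, H → K = 152. Since 152 < 212, the predator cannot invade.

Threshold H = 212; K < 212, so no, the predator goes extinct.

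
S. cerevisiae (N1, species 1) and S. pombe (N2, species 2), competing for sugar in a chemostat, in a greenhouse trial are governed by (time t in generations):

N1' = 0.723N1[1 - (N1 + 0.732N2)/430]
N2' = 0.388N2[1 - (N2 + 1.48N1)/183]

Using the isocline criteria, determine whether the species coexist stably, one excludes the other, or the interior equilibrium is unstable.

species 1 excludes species 2

Compare the nullcline intercepts: K1/α12 = 430/0.732 = 587 > K2 = 183; K2/α21 = 183/1.48 = 124 < K1 = 430.
Since the inequalities point opposite ways, species 1 can invade but species 2 cannot.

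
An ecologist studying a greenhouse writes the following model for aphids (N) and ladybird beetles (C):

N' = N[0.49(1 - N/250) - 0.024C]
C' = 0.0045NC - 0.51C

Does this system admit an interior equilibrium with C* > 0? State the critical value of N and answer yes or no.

The predator equation gives dC/dt > 0 only when N > 0.51/0.0045 = 113.
Without the predator, N → K = 250. Since 250 > 113, the predator can invade and persist.

Threshold N = 113; K > 113, so yes, the predator persists.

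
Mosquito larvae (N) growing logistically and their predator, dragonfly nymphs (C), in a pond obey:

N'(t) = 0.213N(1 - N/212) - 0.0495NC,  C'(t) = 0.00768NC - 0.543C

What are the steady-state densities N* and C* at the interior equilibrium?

N* ≈ 70.7, C* ≈ 2.87

From dC/dt = 0 with C > 0: 0.00768N* = 0.543, so N* = 70.7.
Substitute into dN/dt = 0: 0.213(1 - 70.7/212) = 0.0495C*.
The bracket is 0.666, giving C* = 0.142/0.0495 = 2.87.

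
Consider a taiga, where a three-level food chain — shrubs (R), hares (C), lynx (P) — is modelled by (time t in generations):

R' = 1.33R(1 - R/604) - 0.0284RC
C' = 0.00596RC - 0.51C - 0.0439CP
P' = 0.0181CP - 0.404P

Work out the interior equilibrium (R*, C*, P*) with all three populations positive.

R* ≈ 316, C* ≈ 22.3, P* ≈ 31.3

From dP/dt = 0: 0.0181C* = 0.404, so C* = 22.3.
From dR/dt = 0: 1.33(1 - R*/604) = 0.0284·22.3, giving R* = 604·(1 - 0.477) = 316.
From dC/dt = 0: 0.00596·316 - 0.51 = 0.0439P*, so P* = 1.37/0.0439 = 31.3.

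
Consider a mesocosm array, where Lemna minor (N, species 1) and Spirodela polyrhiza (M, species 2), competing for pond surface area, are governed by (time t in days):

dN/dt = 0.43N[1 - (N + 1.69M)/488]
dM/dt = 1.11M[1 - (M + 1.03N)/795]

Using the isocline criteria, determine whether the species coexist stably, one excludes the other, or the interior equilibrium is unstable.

species 2 excludes species 1

Compare the nullcline intercepts: K1/α12 = 488/1.69 = 289 < K2 = 795; K2/α21 = 795/1.03 = 772 > K1 = 488.
Since the inequalities point opposite ways, species 2 can invade but species 1 cannot.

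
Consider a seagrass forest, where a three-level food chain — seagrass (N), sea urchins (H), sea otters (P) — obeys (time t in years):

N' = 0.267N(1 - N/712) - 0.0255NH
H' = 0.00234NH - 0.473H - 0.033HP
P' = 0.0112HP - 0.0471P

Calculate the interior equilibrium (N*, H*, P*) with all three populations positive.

N* ≈ 426, H* ≈ 4.21, P* ≈ 15.9

From dP/dt = 0: 0.0112H* = 0.0471, so H* = 4.21.
From dN/dt = 0: 0.267(1 - N*/712) = 0.0255·4.21, giving N* = 712·(1 - 0.402) = 426.
From dH/dt = 0: 0.00234·426 - 0.473 = 0.033P*, so P* = 0.524/0.033 = 15.9.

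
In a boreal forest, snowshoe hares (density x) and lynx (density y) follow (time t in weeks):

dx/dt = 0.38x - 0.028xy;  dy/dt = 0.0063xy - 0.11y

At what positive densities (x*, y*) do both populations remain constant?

x* ≈ 17.5, y* ≈ 13.6

Set dy/dt = 0 with y > 0: 0.0063x - 0.11 = 0, so x* = 0.11/0.0063 = 17.5.
Set dx/dt = 0 with x > 0: 0.38 - 0.028y = 0, so y* = 0.38/0.028 = 13.6.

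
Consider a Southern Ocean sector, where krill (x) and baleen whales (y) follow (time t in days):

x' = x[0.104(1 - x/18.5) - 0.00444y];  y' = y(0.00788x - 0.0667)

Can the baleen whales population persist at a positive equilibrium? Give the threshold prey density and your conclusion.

Threshold x = 8.46; K > 8.46, so yes, the predator persists.

The predator equation gives dy/dt > 0 only when x > 0.0667/0.00788 = 8.46.
Without the predator, x → K = 18.5. Since 18.5 > 8.46, the predator can invade and persist.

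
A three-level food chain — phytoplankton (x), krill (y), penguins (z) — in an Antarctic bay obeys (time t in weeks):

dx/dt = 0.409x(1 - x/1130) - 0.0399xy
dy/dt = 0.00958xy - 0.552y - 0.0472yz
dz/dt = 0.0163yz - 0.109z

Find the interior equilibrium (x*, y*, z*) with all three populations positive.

From dz/dt = 0: 0.0163y* = 0.109, so y* = 6.69.
From dx/dt = 0: 0.409(1 - x*/1130) = 0.0399·6.69, giving x* = 1130·(1 - 0.652) = 393.
From dy/dt = 0: 0.00958·393 - 0.552 = 0.0472z*, so z* = 3.21/0.0472 = 68.

x* ≈ 393, y* ≈ 6.69, z* ≈ 68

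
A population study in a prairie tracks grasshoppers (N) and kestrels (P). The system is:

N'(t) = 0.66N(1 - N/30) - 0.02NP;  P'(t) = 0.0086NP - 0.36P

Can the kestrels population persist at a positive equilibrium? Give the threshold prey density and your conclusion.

The predator equation gives dP/dt > 0 only when N > 0.36/0.0086 = 41.9.
Without the predator, N → K = 30. Since 30 < 41.9, the predator cannot invade.

Threshold N = 41.9; K < 41.9, so no, the predator goes extinct.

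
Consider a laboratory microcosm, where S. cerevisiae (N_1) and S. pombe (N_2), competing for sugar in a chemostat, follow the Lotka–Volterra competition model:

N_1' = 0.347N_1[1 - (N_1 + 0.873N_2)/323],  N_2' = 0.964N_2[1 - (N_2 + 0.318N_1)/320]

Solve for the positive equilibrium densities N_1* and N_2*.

N_1* ≈ 60.4, N_2* ≈ 301

Setting both brackets to zero gives the nullclines N_1 + 0.873N_2 = 323 and 0.318N_1 + N_2 = 320.
Substituting N_2 = 320 - 0.318N_1 into the first: N_1(1 - 0.873·0.318) = 323 - 0.873·320.
So N_1* = 43.6/0.722 = 60.4, and then N_2* = 320 - 0.318·60.4 = 301.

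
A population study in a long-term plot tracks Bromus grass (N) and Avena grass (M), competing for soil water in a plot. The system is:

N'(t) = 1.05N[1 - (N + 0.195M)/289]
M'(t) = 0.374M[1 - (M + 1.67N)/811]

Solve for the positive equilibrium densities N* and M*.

Setting both brackets to zero gives the nullclines N + 0.195M = 289 and 1.67N + M = 811.
Substituting M = 811 - 1.67N into the first: N(1 - 0.195·1.67) = 289 - 0.195·811.
So N* = 131/0.674 = 194, and then M* = 811 - 1.67·194 = 487.

N* ≈ 194, M* ≈ 487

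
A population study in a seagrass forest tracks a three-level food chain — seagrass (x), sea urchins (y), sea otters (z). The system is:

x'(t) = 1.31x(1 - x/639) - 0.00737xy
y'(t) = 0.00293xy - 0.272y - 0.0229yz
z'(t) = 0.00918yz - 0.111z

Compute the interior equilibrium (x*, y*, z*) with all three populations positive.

x* ≈ 596, y* ≈ 12.1, z* ≈ 64.3

From dz/dt = 0: 0.00918y* = 0.111, so y* = 12.1.
From dx/dt = 0: 1.31(1 - x*/639) = 0.00737·12.1, giving x* = 639·(1 - 0.068) = 596.
From dy/dt = 0: 0.00293·596 - 0.272 = 0.0229z*, so z* = 1.47/0.0229 = 64.3.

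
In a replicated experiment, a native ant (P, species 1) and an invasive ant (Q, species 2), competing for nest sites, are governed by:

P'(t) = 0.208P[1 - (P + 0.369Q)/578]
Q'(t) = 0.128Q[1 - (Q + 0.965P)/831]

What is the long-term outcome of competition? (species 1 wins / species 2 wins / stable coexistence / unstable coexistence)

Compare the nullcline intercepts: K1/α12 = 578/0.369 = 1570 > K2 = 831; K2/α21 = 831/0.965 = 861 > K1 = 578.
Since both inequalities hold, each species can invade when rare, so the interior equilibrium is stable.

stable coexistence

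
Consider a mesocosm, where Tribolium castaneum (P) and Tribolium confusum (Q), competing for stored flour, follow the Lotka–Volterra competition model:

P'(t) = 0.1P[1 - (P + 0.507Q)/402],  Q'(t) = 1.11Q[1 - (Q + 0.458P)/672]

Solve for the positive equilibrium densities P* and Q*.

P* ≈ 79.8, Q* ≈ 635

Setting both brackets to zero gives the nullclines P + 0.507Q = 402 and 0.458P + Q = 672.
Substituting Q = 672 - 0.458P into the first: P(1 - 0.507·0.458) = 402 - 0.507·672.
So P* = 61.3/0.768 = 79.8, and then Q* = 672 - 0.458·79.8 = 635.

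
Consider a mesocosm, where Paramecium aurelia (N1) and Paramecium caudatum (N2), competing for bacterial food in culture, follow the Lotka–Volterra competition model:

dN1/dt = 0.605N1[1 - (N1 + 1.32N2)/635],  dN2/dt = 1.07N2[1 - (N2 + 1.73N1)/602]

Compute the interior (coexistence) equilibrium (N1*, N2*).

Setting both brackets to zero gives the nullclines N1 + 1.32N2 = 635 and 1.73N1 + N2 = 602.
Substituting N2 = 602 - 1.73N1 into the first: N1(1 - 1.32·1.73) = 635 - 1.32·602.
So N1* = -160/-1.28 = 124, and then N2* = 602 - 1.73·124 = 387.

N1* ≈ 124, N2* ≈ 387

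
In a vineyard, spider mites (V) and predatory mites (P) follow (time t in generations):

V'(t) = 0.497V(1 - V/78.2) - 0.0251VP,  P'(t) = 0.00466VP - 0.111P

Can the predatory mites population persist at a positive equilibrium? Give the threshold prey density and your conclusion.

Threshold V = 23.8; K > 23.8, so yes, the predator persists.

The predator equation gives dP/dt > 0 only when V > 0.111/0.00466 = 23.8.
Without the predator, V → K = 78.2. Since 78.2 > 23.8, the predator can invade and persist.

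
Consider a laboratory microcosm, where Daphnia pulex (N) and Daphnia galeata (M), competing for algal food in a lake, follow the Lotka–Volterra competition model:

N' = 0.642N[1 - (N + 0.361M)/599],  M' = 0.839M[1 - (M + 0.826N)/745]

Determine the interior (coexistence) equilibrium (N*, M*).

Setting both brackets to zero gives the nullclines N + 0.361M = 599 and 0.826N + M = 745.
Substituting M = 745 - 0.826N into the first: N(1 - 0.361·0.826) = 599 - 0.361·745.
So N* = 330/0.702 = 470, and then M* = 745 - 0.826·470 = 357.

N* ≈ 470, M* ≈ 357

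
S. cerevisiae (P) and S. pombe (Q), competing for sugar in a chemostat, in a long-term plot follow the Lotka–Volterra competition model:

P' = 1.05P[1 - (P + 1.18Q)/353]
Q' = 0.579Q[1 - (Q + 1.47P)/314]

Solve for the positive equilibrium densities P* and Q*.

P* ≈ 23.8, Q* ≈ 279

Setting both brackets to zero gives the nullclines P + 1.18Q = 353 and 1.47P + Q = 314.
Substituting Q = 314 - 1.47P into the first: P(1 - 1.18·1.47) = 353 - 1.18·314.
So P* = -17.5/-0.735 = 23.8, and then Q* = 314 - 1.47·23.8 = 279.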